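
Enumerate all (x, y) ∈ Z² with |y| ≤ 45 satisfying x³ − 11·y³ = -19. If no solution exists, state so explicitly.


The equation is x³ - 11y³ = -19. For fixed y, x³ = 11·y³ − 19, so a solution requires the RHS to be a perfect cube.
Strategy: iterate y from -45 to 45, compute RHS = 11·y³ − 19, and check whether it is a (positive or negative) perfect cube.
Check small values of y:
  y = 0: RHS = -19 is not a perfect cube.
  y = 1: RHS = -8 = (-2)³ ⇒ x = -2 works.
  y = -1: RHS = -30 is not a perfect cube.
  y = 2: RHS = 69 is not a perfect cube.
  y = -2: RHS = -107 is not a perfect cube.
  y = 3: RHS = 278 is not a perfect cube.
  y = -3: RHS = -316 is not a perfect cube.
Continuing, at y = 9: RHS = 8000 = (20)³ ⇒ x = 20 works.
Searching the remaining y in |y| ≤ 45 finds no further solutions.
Collected solutions: (-2, 1), (20, 9).

Solutions (with |y| ≤ 45): (-2, 1), (20, 9).


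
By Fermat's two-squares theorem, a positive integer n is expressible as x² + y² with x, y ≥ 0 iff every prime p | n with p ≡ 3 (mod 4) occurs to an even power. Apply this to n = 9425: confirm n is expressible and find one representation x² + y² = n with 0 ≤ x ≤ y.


Step 1: Factor n = 9425 = 5^2 · 13 · 29.
Step 2: Check the mod-4 condition on each prime factor: 5 ≡ 1 (mod 4), exponent 2; 13 ≡ 1 (mod 4), exponent 1; 29 ≡ 1 (mod 4), exponent 1.
All primes ≡ 3 (mod 4) appear to even exponent (or don't appear), so by the two-squares theorem n IS expressible as a sum of two squares.
Step 3: Build a representation. Group n = k² · m with k = 5 and m = 13 · 29 = 377 (a product of primes ≡ 1 (mod 4)); a representation of m scales to one of n via (k·x)² + (k·y)² = k²(x² + y²). Each prime p ≡ 1 (mod 4) is itself a sum of two squares; find a² by testing p − a² for a perfect square:
  13: 13 − 1² = 12, 13 − 2² = 9 = 3² ⇒ 13 = 2² + 3².
  29: 29 − 1² = 28, 29 − 2² = 25 = 5² ⇒ 29 = 2² + 5².
  Combine using the Brahmagupta–Fibonacci identity (a² + b²)(c² + d²) = (ac − bd)² + (ad + bc)² = (ac + bd)² + (ad − bc)²:
  13 · 29 = 377: from (2² + 3²)(2² + 5²), take (2·2 − 3·5, 2·5 + 3·2) = (4 − 15, 10 + 6) = (-11, 16); dropping signs (only squares matter) gives (11, 16); check 11² + 16² = 121 + 256 = 377 ✓.
  Scale by k = 5: (5·11, 5·16) = (55, 80).
Step 4: Order so x ≤ y and verify: 55² + 80² = 3025 + 6400 = 9425 = n. ✓

n = 9425 = 55² + 80² (one valid representation with x ≤ y).


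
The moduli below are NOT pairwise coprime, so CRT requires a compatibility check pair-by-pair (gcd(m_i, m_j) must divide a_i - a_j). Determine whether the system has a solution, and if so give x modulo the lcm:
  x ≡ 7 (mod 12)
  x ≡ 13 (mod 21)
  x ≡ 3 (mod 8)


Moduli 12, 21, 8 are not pairwise coprime, so CRT works modulo lcm(m_i) when all pairwise compatibility conditions hold.
Pairwise compatibility: gcd(m_i, m_j) must divide a_i - a_j for every pair.
Merge one congruence at a time:
  Start: x ≡ 7 (mod 12).
  Combine with x ≡ 13 (mod 21): gcd(12, 21) = 3; 13 - 7 = 6, which IS divisible by 3, so compatible.
    Write x = 7 + 12·t and substitute into x ≡ 13 (mod 21): 12·t ≡ 13 − 7 = 6 (mod 21).
    Divide the congruence (and modulus) by g = 3: 4·t ≡ 2 (mod 7).
    The inverse of 4 mod 7 is 2 (since 4·2 = 8 = 1·7 + 1), so t ≡ 2·2 = 4 ≡ 4 (mod 7).
    Then x = 7 + 12·4 = 55, valid modulo lcm(12, 21) = 84: x ≡ 55 (mod 84).
  Combine with x ≡ 3 (mod 8): gcd(84, 8) = 4; 3 - 55 = -52, which IS divisible by 4, so compatible.
    Write x = 55 + 84·t and substitute into x ≡ 3 (mod 8): 84·t ≡ 3 − 55 = -52 (mod 8).
    Divide the congruence (and modulus) by g = 4: 21·t ≡ -13 (mod 2).
    Reduce coefficients mod 2: 1·t ≡ 1 (mod 2).
    So t ≡ 1 (mod 2).
    Then x = 55 + 84·1 = 139, valid modulo lcm(84, 8) = 168: x ≡ 139 (mod 168).
Verify: 139 mod 12 = 7, 139 mod 21 = 13, 139 mod 8 = 3.

x ≡ 139 (mod 168).


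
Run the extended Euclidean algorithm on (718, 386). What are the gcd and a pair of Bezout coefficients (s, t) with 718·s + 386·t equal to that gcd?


Euclidean algorithm on (718, 386) — divide until remainder is 0:
  718 = 1 · 386 + 332
  386 = 1 · 332 + 54
  332 = 6 · 54 + 8
  54 = 6 · 8 + 6
  8 = 1 · 6 + 2
  6 = 3 · 2 + 0
gcd(718, 386) = 2.
Track Bezout coefficients alongside the remainders: start with r₀ = 718 = a·1 + b·0 (s = 1, t = 0) and r₁ = 386 = a·0 + b·1 (s = 0, t = 1); each new remainder r_{k+1} = r_{k-1} − q_k·r_k inherits s_{k+1} = s_{k-1} − q_k·s_k, t_{k+1} = t_{k-1} − q_k·t_k, so r_k = a·s_k + b·t_k at every step:
  q = 1: r = 332, s = 1 − 1·0 = 1, t = 0 − 1·1 = -1  (check: 718·1 + 386·(-1) = 332)
  q = 1: r = 54, s = 0 − 1·1 = -1, t = 1 − 1·(-1) = 2  (check: 718·(-1) + 386·2 = 54)
  q = 6: r = 8, s = 1 − 6·(-1) = 7, t = -1 − 6·2 = -13  (check: 718·7 + 386·(-13) = 8)
  q = 6: r = 6, s = -1 − 6·7 = -43, t = 2 − 6·(-13) = 80  (check: 718·(-43) + 386·80 = 6)
  q = 1: r = 2, s = 7 − 1·(-43) = 50, t = -13 − 1·80 = -93  (check: 718·50 + 386·(-93) = 2)
The row with r = 2 (the gcd) gives the Bezout coefficients s = 50, t = -93.
Result: 718 · (50) + 386 · (-93) = 2.

gcd(718, 386) = 2; s = 50, t = -93 (check: 718·50 + 386·(-93) = 2).


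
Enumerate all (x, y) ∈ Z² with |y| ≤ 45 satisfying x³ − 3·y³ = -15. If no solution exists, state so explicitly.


The equation is x³ - 3y³ = -15. For fixed y, x³ = 3·y³ − 15, so a solution requires the RHS to be a perfect cube.
Strategy: iterate y from -45 to 45, compute RHS = 3·y³ − 15, and check whether it is a (positive or negative) perfect cube.
Check small values of y:
  y = 0: RHS = -15 is not a perfect cube.
  y = 1: RHS = -12 is not a perfect cube.
  y = -1: RHS = -18 is not a perfect cube.
  y = 2: RHS = 9 is not a perfect cube.
  y = -2: RHS = -39 is not a perfect cube.
  y = 3: RHS = 66 is not a perfect cube.
  y = -3: RHS = -96 is not a perfect cube.
Continuing the search up to |y| = 45 finds no solutions either.
No (x, y) in the scanned range satisfies the equation.

No integer solutions with |y| ≤ 45.


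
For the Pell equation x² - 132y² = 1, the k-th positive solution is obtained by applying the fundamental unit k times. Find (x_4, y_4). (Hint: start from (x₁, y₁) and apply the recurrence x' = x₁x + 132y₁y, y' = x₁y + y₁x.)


Step 1: Find the fundamental solution (x₁, y₁) of x² - 132y² = 1.
  Expand √132 as a continued fraction. a₀ = ⌊√132⌋ = 11; iterate m_{k+1} = d_k·a_k − m_k, d_{k+1} = (132 − m_{k+1}²)/d_k, a_{k+1} = ⌊(a₀ + m_{k+1})/d_{k+1}⌋ (starting m₀ = 0, d₀ = 1), with convergents p_k = a_k·p_{k-1} + p_{k-2}, q_k = a_k·q_{k-1} + q_{k-2} (p₋₁ = 1, q₋₁ = 0):
  k = 0: a₀ = 11; p₀/q₀ = 11/1; p₀² − 132·q₀² = 121 − 132 = -11.
  k = 1: m = 11, d = 11, a = ⌊(11 + 11)/11⌋ = 2; p/q = (2·11 + 1)/(2·1 + 0) = 23/2; p² − 132·q² = 529 − 528 = 1.
  The first convergent with p² − 132·q² = 1 gives the fundamental solution (x₁, y₁) = (23, 2).
Step 2: Apply the recurrence (x_{n+1}, y_{n+1}) = (x₁x_n + 132y₁y_n, x₁y_n + y₁x_n) repeatedly.
  From (x_1, y_1) = (23, 2): x_2 = 23·23 + 132·2·2 = 1057; y_2 = 23·2 + 2·23 = 92.
  From (x_2, y_2) = (1057, 92): x_3 = 23·1057 + 132·2·92 = 48599; y_3 = 23·92 + 2·1057 = 4230.
  From (x_3, y_3) = (48599, 4230): x_4 = 23·48599 + 132·2·4230 = 2234497; y_4 = 23·4230 + 2·48599 = 194488.
Step 3: Verify x_4² - 132·y_4² = 4992976843009 - 4992976843008 = 1 (should be 1). ✓

(x_1, y_1) = (23, 2); (x_4, y_4) = (2234497, 194488).


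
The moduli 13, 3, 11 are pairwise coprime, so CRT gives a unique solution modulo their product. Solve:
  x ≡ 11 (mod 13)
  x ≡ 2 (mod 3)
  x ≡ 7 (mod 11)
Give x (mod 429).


Moduli 13, 3, 11 are pairwise coprime; by CRT there is a unique solution modulo M = 13 · 3 · 11 = 429.
Solve pairwise, accumulating the modulus:
  Start with x ≡ 11 (mod 13).
  Combine with x ≡ 2 (mod 3): since gcd(13, 3) = 1, we get a unique residue mod 39.
    Write x = 11 + 13·t and substitute into x ≡ 2 (mod 3): 13·t ≡ 2 − 11 = -9 (mod 3).
    Reduce coefficients mod 3: 1·t ≡ 0 (mod 3).
    So t ≡ 0 (mod 3).
    Then x = 11 + 13·0 = 11, valid modulo lcm(13, 3) = 39: x ≡ 11 (mod 39).
  Combine with x ≡ 7 (mod 11): since gcd(39, 11) = 1, we get a unique residue mod 429.
    Write x = 11 + 39·t and substitute into x ≡ 7 (mod 11): 39·t ≡ 7 − 11 = -4 (mod 11).
    Reduce coefficients mod 11: 6·t ≡ 7 (mod 11).
    The inverse of 6 mod 11 is 2 (since 6·2 = 12 = 1·11 + 1), so t ≡ 2·7 = 14 ≡ 3 (mod 11).
    Then x = 11 + 39·3 = 128, valid modulo lcm(39, 11) = 429: x ≡ 128 (mod 429).
Verify: 128 mod 13 = 11 ✓, 128 mod 3 = 2 ✓, 128 mod 11 = 7 ✓.

x ≡ 128 (mod 429).


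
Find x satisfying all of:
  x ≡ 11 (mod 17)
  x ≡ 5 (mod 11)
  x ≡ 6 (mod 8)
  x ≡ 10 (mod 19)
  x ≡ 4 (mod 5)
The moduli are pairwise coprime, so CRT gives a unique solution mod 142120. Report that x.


Product of moduli M = 17 · 11 · 8 · 19 · 5 = 142120.
Merge one congruence at a time:
  Start: x ≡ 11 (mod 17).
  Combine with x ≡ 5 (mod 11); new modulus lcm = 187.
    Write x = 11 + 17·t and substitute into x ≡ 5 (mod 11): 17·t ≡ 5 − 11 = -6 (mod 11).
    Reduce coefficients mod 11: 6·t ≡ 5 (mod 11).
    The inverse of 6 mod 11 is 2 (since 6·2 = 12 = 1·11 + 1), so t ≡ 2·5 = 10 ≡ 10 (mod 11).
    Then x = 11 + 17·10 = 181, valid modulo lcm(17, 11) = 187: x ≡ 181 (mod 187).
  Combine with x ≡ 6 (mod 8); new modulus lcm = 1496.
    Write x = 181 + 187·t and substitute into x ≡ 6 (mod 8): 187·t ≡ 6 − 181 = -175 (mod 8).
    Reduce coefficients mod 8: 3·t ≡ 1 (mod 8).
    The inverse of 3 mod 8 is 3 (since 3·3 = 9 = 1·8 + 1), so t ≡ 3·1 = 3 ≡ 3 (mod 8).
    Then x = 181 + 187·3 = 742, valid modulo lcm(187, 8) = 1496: x ≡ 742 (mod 1496).
  Combine with x ≡ 10 (mod 19); new modulus lcm = 28424.
    Write x = 742 + 1496·t and substitute into x ≡ 10 (mod 19): 1496·t ≡ 10 − 742 = -732 (mod 19).
    Reduce coefficients mod 19: 14·t ≡ 9 (mod 19).
    The inverse of 14 mod 19 is 15 (since 14·15 = 210 = 11·19 + 1), so t ≡ 15·9 = 135 ≡ 2 (mod 19).
    Then x = 742 + 1496·2 = 3734, valid modulo lcm(1496, 19) = 28424: x ≡ 3734 (mod 28424).
  Combine with x ≡ 4 (mod 5); new modulus lcm = 142120.
    Write x = 3734 + 28424·t and substitute into x ≡ 4 (mod 5): 28424·t ≡ 4 − 3734 = -3730 (mod 5).
    Reduce coefficients mod 5: 4·t ≡ 0 (mod 5).
    The inverse of 4 mod 5 is 4 (since 4·4 = 16 = 3·5 + 1), so t ≡ 4·0 = 0 ≡ 0 (mod 5).
    Then x = 3734 + 28424·0 = 3734, valid modulo lcm(28424, 5) = 142120: x ≡ 3734 (mod 142120).
Verify against each original: 3734 mod 17 = 11, 3734 mod 11 = 5, 3734 mod 8 = 6, 3734 mod 19 = 10, 3734 mod 5 = 4.

x ≡ 3734 (mod 142120).


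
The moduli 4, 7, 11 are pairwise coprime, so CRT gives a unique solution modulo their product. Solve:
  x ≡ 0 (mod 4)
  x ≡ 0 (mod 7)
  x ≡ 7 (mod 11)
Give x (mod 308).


Moduli 4, 7, 11 are pairwise coprime; by CRT there is a unique solution modulo M = 4 · 7 · 11 = 308.
Solve pairwise, accumulating the modulus:
  Start with x ≡ 0 (mod 4).
  Combine with x ≡ 0 (mod 7): since gcd(4, 7) = 1, we get a unique residue mod 28.
    Write x = 0 + 4·t and substitute into x ≡ 0 (mod 7): 4·t ≡ 0 − 0 = 0 (mod 7).
    The inverse of 4 mod 7 is 2 (since 4·2 = 8 = 1·7 + 1), so t ≡ 2·0 = 0 ≡ 0 (mod 7).
    Then x = 0 + 4·0 = 0, valid modulo lcm(4, 7) = 28: x ≡ 0 (mod 28).
  Combine with x ≡ 7 (mod 11): since gcd(28, 11) = 1, we get a unique residue mod 308.
    Write x = 0 + 28·t and substitute into x ≡ 7 (mod 11): 28·t ≡ 7 − 0 = 7 (mod 11).
    Reduce coefficients mod 11: 6·t ≡ 7 (mod 11).
    The inverse of 6 mod 11 is 2 (since 6·2 = 12 = 1·11 + 1), so t ≡ 2·7 = 14 ≡ 3 (mod 11).
    Then x = 0 + 28·3 = 84, valid modulo lcm(28, 11) = 308: x ≡ 84 (mod 308).
Verify: 84 mod 4 = 0 ✓, 84 mod 7 = 0 ✓, 84 mod 11 = 7 ✓.

x ≡ 84 (mod 308).


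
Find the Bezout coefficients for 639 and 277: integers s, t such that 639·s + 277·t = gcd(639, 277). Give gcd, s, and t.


Euclidean algorithm on (639, 277) — divide until remainder is 0:
  639 = 2 · 277 + 85
  277 = 3 · 85 + 22
  85 = 3 · 22 + 19
  22 = 1 · 19 + 3
  19 = 6 · 3 + 1
  3 = 3 · 1 + 0
gcd(639, 277) = 1.
Track Bezout coefficients alongside the remainders: start with r₀ = 639 = a·1 + b·0 (s = 1, t = 0) and r₁ = 277 = a·0 + b·1 (s = 0, t = 1); each new remainder r_{k+1} = r_{k-1} − q_k·r_k inherits s_{k+1} = s_{k-1} − q_k·s_k, t_{k+1} = t_{k-1} − q_k·t_k, so r_k = a·s_k + b·t_k at every step:
  q = 2: r = 85, s = 1 − 2·0 = 1, t = 0 − 2·1 = -2  (check: 639·1 + 277·(-2) = 85)
  q = 3: r = 22, s = 0 − 3·1 = -3, t = 1 − 3·(-2) = 7  (check: 639·(-3) + 277·7 = 22)
  q = 3: r = 19, s = 1 − 3·(-3) = 10, t = -2 − 3·7 = -23  (check: 639·10 + 277·(-23) = 19)
  q = 1: r = 3, s = -3 − 1·10 = -13, t = 7 − 1·(-23) = 30  (check: 639·(-13) + 277·30 = 3)
  q = 6: r = 1, s = 10 − 6·(-13) = 88, t = -23 − 6·30 = -203  (check: 639·88 + 277·(-203) = 1)
The row with r = 1 (the gcd) gives the Bezout coefficients s = 88, t = -203.
Result: 639 · (88) + 277 · (-203) = 1.

gcd(639, 277) = 1; s = 88, t = -203 (check: 639·88 + 277·(-203) = 1).


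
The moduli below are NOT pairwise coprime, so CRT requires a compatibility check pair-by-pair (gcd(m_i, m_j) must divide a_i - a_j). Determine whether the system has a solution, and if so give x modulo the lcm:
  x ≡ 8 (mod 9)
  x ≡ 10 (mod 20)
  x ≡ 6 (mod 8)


Moduli 9, 20, 8 are not pairwise coprime, so CRT works modulo lcm(m_i) when all pairwise compatibility conditions hold.
Pairwise compatibility: gcd(m_i, m_j) must divide a_i - a_j for every pair.
Merge one congruence at a time:
  Start: x ≡ 8 (mod 9).
  Combine with x ≡ 10 (mod 20): gcd(9, 20) = 1; 10 - 8 = 2, which IS divisible by 1, so compatible.
    Write x = 8 + 9·t and substitute into x ≡ 10 (mod 20): 9·t ≡ 10 − 8 = 2 (mod 20).
    The inverse of 9 mod 20 is 9 (since 9·9 = 81 = 4·20 + 1), so t ≡ 9·2 = 18 ≡ 18 (mod 20).
    Then x = 8 + 9·18 = 170, valid modulo lcm(9, 20) = 180: x ≡ 170 (mod 180).
  Combine with x ≡ 6 (mod 8): gcd(180, 8) = 4; 6 - 170 = -164, which IS divisible by 4, so compatible.
    Write x = 170 + 180·t and substitute into x ≡ 6 (mod 8): 180·t ≡ 6 − 170 = -164 (mod 8).
    Divide the congruence (and modulus) by g = 4: 45·t ≡ -41 (mod 2).
    Reduce coefficients mod 2: 1·t ≡ 1 (mod 2).
    So t ≡ 1 (mod 2).
    Then x = 170 + 180·1 = 350, valid modulo lcm(180, 8) = 360: x ≡ 350 (mod 360).
Verify: 350 mod 9 = 8, 350 mod 20 = 10, 350 mod 8 = 6.

x ≡ 350 (mod 360).


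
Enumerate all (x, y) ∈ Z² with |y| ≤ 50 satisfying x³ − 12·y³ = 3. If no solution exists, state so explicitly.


The equation is x³ - 12y³ = 3. For fixed y, x³ = 12·y³ + 3, so a solution requires the RHS to be a perfect cube.
Strategy: iterate y from -50 to 50, compute RHS = 12·y³ + 3, and check whether it is a (positive or negative) perfect cube.
Check small values of y:
  y = 0: RHS = 3 is not a perfect cube.
  y = 1: RHS = 15 is not a perfect cube.
  y = -1: RHS = -9 is not a perfect cube.
  y = 2: RHS = 99 is not a perfect cube.
  y = -2: RHS = -93 is not a perfect cube.
  y = 3: RHS = 327 is not a perfect cube.
  y = -3: RHS = -321 is not a perfect cube.
Continuing the search up to |y| = 50 finds no solutions either.
No (x, y) in the scanned range satisfies the equation.

No integer solutions with |y| ≤ 50.


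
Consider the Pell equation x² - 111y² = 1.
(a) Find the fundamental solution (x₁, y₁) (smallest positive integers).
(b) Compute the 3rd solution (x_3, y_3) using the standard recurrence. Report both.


Step 1: Find the fundamental solution (x₁, y₁) of x² - 111y² = 1.
  Expand √111 as a continued fraction. a₀ = ⌊√111⌋ = 10; iterate m_{k+1} = d_k·a_k − m_k, d_{k+1} = (111 − m_{k+1}²)/d_k, a_{k+1} = ⌊(a₀ + m_{k+1})/d_{k+1}⌋ (starting m₀ = 0, d₀ = 1), with convergents p_k = a_k·p_{k-1} + p_{k-2}, q_k = a_k·q_{k-1} + q_{k-2} (p₋₁ = 1, q₋₁ = 0):
  k = 0: a₀ = 10; p₀/q₀ = 10/1; p₀² − 111·q₀² = 100 − 111 = -11.
  k = 1: m = 10, d = 11, a = ⌊(10 + 10)/11⌋ = 1; p/q = (1·10 + 1)/(1·1 + 0) = 11/1; p² − 111·q² = 121 − 111 = 10.
  k = 2: m = 1, d = 10, a = ⌊(10 + 1)/10⌋ = 1; p/q = (1·11 + 10)/(1·1 + 1) = 21/2; p² − 111·q² = 441 − 444 = -3.
  k = 3: m = 9, d = 3, a = ⌊(10 + 9)/3⌋ = 6; p/q = (6·21 + 11)/(6·2 + 1) = 137/13; p² − 111·q² = 18769 − 18759 = 10.
  k = 4: m = 9, d = 10, a = ⌊(10 + 9)/10⌋ = 1; p/q = (1·137 + 21)/(1·13 + 2) = 158/15; p² − 111·q² = 24964 − 24975 = -11.
  k = 5: m = 1, d = 11, a = ⌊(10 + 1)/11⌋ = 1; p/q = (1·158 + 137)/(1·15 + 13) = 295/28; p² − 111·q² = 87025 − 87024 = 1.
  The first convergent with p² − 111·q² = 1 gives the fundamental solution (x₁, y₁) = (295, 28).
Step 2: Apply the recurrence (x_{n+1}, y_{n+1}) = (x₁x_n + 111y₁y_n, x₁y_n + y₁x_n) repeatedly.
  From (x_1, y_1) = (295, 28): x_2 = 295·295 + 111·28·28 = 174049; y_2 = 295·28 + 28·295 = 16520.
  From (x_2, y_2) = (174049, 16520): x_3 = 295·174049 + 111·28·16520 = 102688615; y_3 = 295·16520 + 28·174049 = 9746772.
Step 3: Verify x_3² - 111·y_3² = 10544951650618225 - 10544951650618224 = 1 (should be 1). ✓

(x_1, y_1) = (295, 28); (x_3, y_3) = (102688615, 9746772).


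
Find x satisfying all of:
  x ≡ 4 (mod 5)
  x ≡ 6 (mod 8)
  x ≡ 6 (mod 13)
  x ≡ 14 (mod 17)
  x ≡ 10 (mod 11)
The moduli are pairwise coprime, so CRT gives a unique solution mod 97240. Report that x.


Product of moduli M = 5 · 8 · 13 · 17 · 11 = 97240.
Merge one congruence at a time:
  Start: x ≡ 4 (mod 5).
  Combine with x ≡ 6 (mod 8); new modulus lcm = 40.
    Write x = 4 + 5·t and substitute into x ≡ 6 (mod 8): 5·t ≡ 6 − 4 = 2 (mod 8).
    The inverse of 5 mod 8 is 5 (since 5·5 = 25 = 3·8 + 1), so t ≡ 5·2 = 10 ≡ 2 (mod 8).
    Then x = 4 + 5·2 = 14, valid modulo lcm(5, 8) = 40: x ≡ 14 (mod 40).
  Combine with x ≡ 6 (mod 13); new modulus lcm = 520.
    Write x = 14 + 40·t and substitute into x ≡ 6 (mod 13): 40·t ≡ 6 − 14 = -8 (mod 13).
    Reduce coefficients mod 13: 1·t ≡ 5 (mod 13).
    So t ≡ 5 (mod 13).
    Then x = 14 + 40·5 = 214, valid modulo lcm(40, 13) = 520: x ≡ 214 (mod 520).
  Combine with x ≡ 14 (mod 17); new modulus lcm = 8840.
    Write x = 214 + 520·t and substitute into x ≡ 14 (mod 17): 520·t ≡ 14 − 214 = -200 (mod 17).
    Reduce coefficients mod 17: 10·t ≡ 4 (mod 17).
    The inverse of 10 mod 17 is 12 (since 10·12 = 120 = 7·17 + 1), so t ≡ 12·4 = 48 ≡ 14 (mod 17).
    Then x = 214 + 520·14 = 7494, valid modulo lcm(520, 17) = 8840: x ≡ 7494 (mod 8840).
  Combine with x ≡ 10 (mod 11); new modulus lcm = 97240.
    Write x = 7494 + 8840·t and substitute into x ≡ 10 (mod 11): 8840·t ≡ 10 − 7494 = -7484 (mod 11).
    Reduce coefficients mod 11: 7·t ≡ 7 (mod 11).
    The inverse of 7 mod 11 is 8 (since 7·8 = 56 = 5·11 + 1), so t ≡ 8·7 = 56 ≡ 1 (mod 11).
    Then x = 7494 + 8840·1 = 16334, valid modulo lcm(8840, 11) = 97240: x ≡ 16334 (mod 97240).
Verify against each original: 16334 mod 5 = 4, 16334 mod 8 = 6, 16334 mod 13 = 6, 16334 mod 17 = 14, 16334 mod 11 = 10.

x ≡ 16334 (mod 97240).


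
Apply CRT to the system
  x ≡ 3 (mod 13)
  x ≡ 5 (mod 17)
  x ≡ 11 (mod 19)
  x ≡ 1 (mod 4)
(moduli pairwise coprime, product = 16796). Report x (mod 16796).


Product of moduli M = 13 · 17 · 19 · 4 = 16796.
Merge one congruence at a time:
  Start: x ≡ 3 (mod 13).
  Combine with x ≡ 5 (mod 17); new modulus lcm = 221.
    Write x = 3 + 13·t and substitute into x ≡ 5 (mod 17): 13·t ≡ 5 − 3 = 2 (mod 17).
    The inverse of 13 mod 17 is 4 (since 13·4 = 52 = 3·17 + 1), so t ≡ 4·2 = 8 ≡ 8 (mod 17).
    Then x = 3 + 13·8 = 107, valid modulo lcm(13, 17) = 221: x ≡ 107 (mod 221).
  Combine with x ≡ 11 (mod 19); new modulus lcm = 4199.
    Write x = 107 + 221·t and substitute into x ≡ 11 (mod 19): 221·t ≡ 11 − 107 = -96 (mod 19).
    Reduce coefficients mod 19: 12·t ≡ 18 (mod 19).
    The inverse of 12 mod 19 is 8 (since 12·8 = 96 = 5·19 + 1), so t ≡ 8·18 = 144 ≡ 11 (mod 19).
    Then x = 107 + 221·11 = 2538, valid modulo lcm(221, 19) = 4199: x ≡ 2538 (mod 4199).
  Combine with x ≡ 1 (mod 4); new modulus lcm = 16796.
    Write x = 2538 + 4199·t and substitute into x ≡ 1 (mod 4): 4199·t ≡ 1 − 2538 = -2537 (mod 4).
    Reduce coefficients mod 4: 3·t ≡ 3 (mod 4).
    The inverse of 3 mod 4 is 3 (since 3·3 = 9 = 2·4 + 1), so t ≡ 3·3 = 9 ≡ 1 (mod 4).
    Then x = 2538 + 4199·1 = 6737, valid modulo lcm(4199, 4) = 16796: x ≡ 6737 (mod 16796).
Verify against each original: 6737 mod 13 = 3, 6737 mod 17 = 5, 6737 mod 19 = 11, 6737 mod 4 = 1.

x ≡ 6737 (mod 16796).


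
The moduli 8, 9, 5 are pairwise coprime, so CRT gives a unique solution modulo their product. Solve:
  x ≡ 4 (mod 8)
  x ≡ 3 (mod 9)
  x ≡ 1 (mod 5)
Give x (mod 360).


Moduli 8, 9, 5 are pairwise coprime; by CRT there is a unique solution modulo M = 8 · 9 · 5 = 360.
Solve pairwise, accumulating the modulus:
  Start with x ≡ 4 (mod 8).
  Combine with x ≡ 3 (mod 9): since gcd(8, 9) = 1, we get a unique residue mod 72.
    Write x = 4 + 8·t and substitute into x ≡ 3 (mod 9): 8·t ≡ 3 − 4 = -1 (mod 9).
    Reduce coefficients mod 9: 8·t ≡ 8 (mod 9).
    The inverse of 8 mod 9 is 8 (since 8·8 = 64 = 7·9 + 1), so t ≡ 8·8 = 64 ≡ 1 (mod 9).
    Then x = 4 + 8·1 = 12, valid modulo lcm(8, 9) = 72: x ≡ 12 (mod 72).
  Combine with x ≡ 1 (mod 5): since gcd(72, 5) = 1, we get a unique residue mod 360.
    Write x = 12 + 72·t and substitute into x ≡ 1 (mod 5): 72·t ≡ 1 − 12 = -11 (mod 5).
    Reduce coefficients mod 5: 2·t ≡ 4 (mod 5).
    The inverse of 2 mod 5 is 3 (since 2·3 = 6 = 1·5 + 1), so t ≡ 3·4 = 12 ≡ 2 (mod 5).
    Then x = 12 + 72·2 = 156, valid modulo lcm(72, 5) = 360: x ≡ 156 (mod 360).
Verify: 156 mod 8 = 4 ✓, 156 mod 9 = 3 ✓, 156 mod 5 = 1 ✓.

x ≡ 156 (mod 360).


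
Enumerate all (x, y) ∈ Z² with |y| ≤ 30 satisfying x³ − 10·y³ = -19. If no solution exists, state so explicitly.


The equation is x³ - 10y³ = -19. For fixed y, x³ = 10·y³ − 19, so a solution requires the RHS to be a perfect cube.
Strategy: iterate y from -30 to 30, compute RHS = 10·y³ − 19, and check whether it is a (positive or negative) perfect cube.
Check small values of y:
  y = 0: RHS = -19 is not a perfect cube.
  y = 1: RHS = -9 is not a perfect cube.
  y = -1: RHS = -29 is not a perfect cube.
  y = 2: RHS = 61 is not a perfect cube.
  y = -2: RHS = -99 is not a perfect cube.
  y = 3: RHS = 251 is not a perfect cube.
  y = -3: RHS = -289 is not a perfect cube.
Continuing the search up to |y| = 30 finds no solutions either.
No (x, y) in the scanned range satisfies the equation.

No integer solutions with |y| ≤ 30.


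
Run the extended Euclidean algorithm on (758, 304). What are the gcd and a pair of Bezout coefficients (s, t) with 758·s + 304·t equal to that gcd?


Euclidean algorithm on (758, 304) — divide until remainder is 0:
  758 = 2 · 304 + 150
  304 = 2 · 150 + 4
  150 = 37 · 4 + 2
  4 = 2 · 2 + 0
gcd(758, 304) = 2.
Track Bezout coefficients alongside the remainders: start with r₀ = 758 = a·1 + b·0 (s = 1, t = 0) and r₁ = 304 = a·0 + b·1 (s = 0, t = 1); each new remainder r_{k+1} = r_{k-1} − q_k·r_k inherits s_{k+1} = s_{k-1} − q_k·s_k, t_{k+1} = t_{k-1} − q_k·t_k, so r_k = a·s_k + b·t_k at every step:
  q = 2: r = 150, s = 1 − 2·0 = 1, t = 0 − 2·1 = -2  (check: 758·1 + 304·(-2) = 150)
  q = 2: r = 4, s = 0 − 2·1 = -2, t = 1 − 2·(-2) = 5  (check: 758·(-2) + 304·5 = 4)
  q = 37: r = 2, s = 1 − 37·(-2) = 75, t = -2 − 37·5 = -187  (check: 758·75 + 304·(-187) = 2)
The row with r = 2 (the gcd) gives the Bezout coefficients s = 75, t = -187.
Result: 758 · (75) + 304 · (-187) = 2.

gcd(758, 304) = 2; s = 75, t = -187 (check: 758·75 + 304·(-187) = 2).


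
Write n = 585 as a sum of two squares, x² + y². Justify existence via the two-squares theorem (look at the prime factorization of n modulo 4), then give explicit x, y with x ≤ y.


Step 1: Factor n = 585 = 3^2 · 5 · 13.
Step 2: Check the mod-4 condition on each prime factor: 3 ≡ 3 (mod 4), exponent 2 (must be even); 5 ≡ 1 (mod 4), exponent 1; 13 ≡ 1 (mod 4), exponent 1.
All primes ≡ 3 (mod 4) appear to even exponent (or don't appear), so by the two-squares theorem n IS expressible as a sum of two squares.
Step 3: Build a representation. Group n = k² · m with k = 3 and m = 5 · 13 = 65 (a product of primes ≡ 1 (mod 4)); a representation of m scales to one of n via (k·x)² + (k·y)² = k²(x² + y²). Each prime p ≡ 1 (mod 4) is itself a sum of two squares; find a² by testing p − a² for a perfect square:
  5: 5 − 1² = 4 = 2² ⇒ 5 = 1² + 2².
  13: 13 − 1² = 12, 13 − 2² = 9 = 3² ⇒ 13 = 2² + 3².
  Combine using the Brahmagupta–Fibonacci identity (a² + b²)(c² + d²) = (ac − bd)² + (ad + bc)² = (ac + bd)² + (ad − bc)²:
  5 · 13 = 65: from (1² + 2²)(2² + 3²), take (1·2 − 2·3, 1·3 + 2·2) = (2 − 6, 3 + 4) = (-4, 7); dropping signs (only squares matter) gives (4, 7); check 4² + 7² = 16 + 49 = 65 ✓.
  Scale by k = 3: (3·4, 3·7) = (12, 21).
Step 4: Order so x ≤ y and verify: 12² + 21² = 144 + 441 = 585 = n. ✓

n = 585 = 12² + 21² (one valid representation with x ≤ y).


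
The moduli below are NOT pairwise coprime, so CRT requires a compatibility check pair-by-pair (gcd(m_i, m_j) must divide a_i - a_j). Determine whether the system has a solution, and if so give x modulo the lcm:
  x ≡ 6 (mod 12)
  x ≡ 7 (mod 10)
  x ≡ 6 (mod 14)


Moduli 12, 10, 14 are not pairwise coprime, so CRT works modulo lcm(m_i) when all pairwise compatibility conditions hold.
Pairwise compatibility: gcd(m_i, m_j) must divide a_i - a_j for every pair.
Merge one congruence at a time:
  Start: x ≡ 6 (mod 12).
  Combine with x ≡ 7 (mod 10): gcd(12, 10) = 2, and 7 - 6 = 1 is NOT divisible by 2.
    ⇒ system is inconsistent (no integer solution).

No solution (the system is inconsistent).


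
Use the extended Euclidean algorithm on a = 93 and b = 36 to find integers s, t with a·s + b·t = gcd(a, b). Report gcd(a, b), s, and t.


Euclidean algorithm on (93, 36) — divide until remainder is 0:
  93 = 2 · 36 + 21
  36 = 1 · 21 + 15
  21 = 1 · 15 + 6
  15 = 2 · 6 + 3
  6 = 2 · 3 + 0
gcd(93, 36) = 3.
Track Bezout coefficients alongside the remainders: start with r₀ = 93 = a·1 + b·0 (s = 1, t = 0) and r₁ = 36 = a·0 + b·1 (s = 0, t = 1); each new remainder r_{k+1} = r_{k-1} − q_k·r_k inherits s_{k+1} = s_{k-1} − q_k·s_k, t_{k+1} = t_{k-1} − q_k·t_k, so r_k = a·s_k + b·t_k at every step:
  q = 2: r = 21, s = 1 − 2·0 = 1, t = 0 − 2·1 = -2  (check: 93·1 + 36·(-2) = 21)
  q = 1: r = 15, s = 0 − 1·1 = -1, t = 1 − 1·(-2) = 3  (check: 93·(-1) + 36·3 = 15)
  q = 1: r = 6, s = 1 − 1·(-1) = 2, t = -2 − 1·3 = -5  (check: 93·2 + 36·(-5) = 6)
  q = 2: r = 3, s = -1 − 2·2 = -5, t = 3 − 2·(-5) = 13  (check: 93·(-5) + 36·13 = 3)
The row with r = 3 (the gcd) gives the Bezout coefficients s = -5, t = 13.
Result: 93 · (-5) + 36 · (13) = 3.

gcd(93, 36) = 3; s = -5, t = 13 (check: 93·(-5) + 36·13 = 3).


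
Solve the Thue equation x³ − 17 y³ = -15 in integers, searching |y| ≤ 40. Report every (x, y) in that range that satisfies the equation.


The equation is x³ - 17y³ = -15. For fixed y, x³ = 17·y³ − 15, so a solution requires the RHS to be a perfect cube.
Strategy: iterate y from -40 to 40, compute RHS = 17·y³ − 15, and check whether it is a (positive or negative) perfect cube.
Check small values of y:
  y = 0: RHS = -15 is not a perfect cube.
  y = 1: RHS = 2 is not a perfect cube.
  y = -1: RHS = -32 is not a perfect cube.
  y = 2: RHS = 121 is not a perfect cube.
  y = -2: RHS = -151 is not a perfect cube.
  y = 3: RHS = 444 is not a perfect cube.
  y = -3: RHS = -474 is not a perfect cube.
Continuing the search up to |y| = 40 finds no solutions either.
No (x, y) in the scanned range satisfies the equation.

No integer solutions with |y| ≤ 40.


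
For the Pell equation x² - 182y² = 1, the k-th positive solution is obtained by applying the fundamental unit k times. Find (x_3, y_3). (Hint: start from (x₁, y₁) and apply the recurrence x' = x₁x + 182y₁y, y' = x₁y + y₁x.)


Step 1: Find the fundamental solution (x₁, y₁) of x² - 182y² = 1.
  Expand √182 as a continued fraction. a₀ = ⌊√182⌋ = 13; iterate m_{k+1} = d_k·a_k − m_k, d_{k+1} = (182 − m_{k+1}²)/d_k, a_{k+1} = ⌊(a₀ + m_{k+1})/d_{k+1}⌋ (starting m₀ = 0, d₀ = 1), with convergents p_k = a_k·p_{k-1} + p_{k-2}, q_k = a_k·q_{k-1} + q_{k-2} (p₋₁ = 1, q₋₁ = 0):
  k = 0: a₀ = 13; p₀/q₀ = 13/1; p₀² − 182·q₀² = 169 − 182 = -13.
  k = 1: m = 13, d = 13, a = ⌊(13 + 13)/13⌋ = 2; p/q = (2·13 + 1)/(2·1 + 0) = 27/2; p² − 182·q² = 729 − 728 = 1.
  The first convergent with p² − 182·q² = 1 gives the fundamental solution (x₁, y₁) = (27, 2).
Step 2: Apply the recurrence (x_{n+1}, y_{n+1}) = (x₁x_n + 182y₁y_n, x₁y_n + y₁x_n) repeatedly.
  From (x_1, y_1) = (27, 2): x_2 = 27·27 + 182·2·2 = 1457; y_2 = 27·2 + 2·27 = 108.
  From (x_2, y_2) = (1457, 108): x_3 = 27·1457 + 182·2·108 = 78651; y_3 = 27·108 + 2·1457 = 5830.
Step 3: Verify x_3² - 182·y_3² = 6185979801 - 6185979800 = 1 (should be 1). ✓

(x_1, y_1) = (27, 2); (x_3, y_3) = (78651, 5830).


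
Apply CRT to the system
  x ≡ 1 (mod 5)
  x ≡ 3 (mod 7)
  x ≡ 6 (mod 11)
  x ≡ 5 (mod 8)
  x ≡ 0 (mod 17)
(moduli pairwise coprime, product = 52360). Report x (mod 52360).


Product of moduli M = 5 · 7 · 11 · 8 · 17 = 52360.
Merge one congruence at a time:
  Start: x ≡ 1 (mod 5).
  Combine with x ≡ 3 (mod 7); new modulus lcm = 35.
    Write x = 1 + 5·t and substitute into x ≡ 3 (mod 7): 5·t ≡ 3 − 1 = 2 (mod 7).
    The inverse of 5 mod 7 is 3 (since 5·3 = 15 = 2·7 + 1), so t ≡ 3·2 = 6 ≡ 6 (mod 7).
    Then x = 1 + 5·6 = 31, valid modulo lcm(5, 7) = 35: x ≡ 31 (mod 35).
  Combine with x ≡ 6 (mod 11); new modulus lcm = 385.
    Write x = 31 + 35·t and substitute into x ≡ 6 (mod 11): 35·t ≡ 6 − 31 = -25 (mod 11).
    Reduce coefficients mod 11: 2·t ≡ 8 (mod 11).
    The inverse of 2 mod 11 is 6 (since 2·6 = 12 = 1·11 + 1), so t ≡ 6·8 = 48 ≡ 4 (mod 11).
    Then x = 31 + 35·4 = 171, valid modulo lcm(35, 11) = 385: x ≡ 171 (mod 385).
  Combine with x ≡ 5 (mod 8); new modulus lcm = 3080.
    Write x = 171 + 385·t and substitute into x ≡ 5 (mod 8): 385·t ≡ 5 − 171 = -166 (mod 8).
    Reduce coefficients mod 8: 1·t ≡ 2 (mod 8).
    So t ≡ 2 (mod 8).
    Then x = 171 + 385·2 = 941, valid modulo lcm(385, 8) = 3080: x ≡ 941 (mod 3080).
  Combine with x ≡ 0 (mod 17); new modulus lcm = 52360.
    Write x = 941 + 3080·t and substitute into x ≡ 0 (mod 17): 3080·t ≡ 0 − 941 = -941 (mod 17).
    Reduce coefficients mod 17: 3·t ≡ 11 (mod 17).
    The inverse of 3 mod 17 is 6 (since 3·6 = 18 = 1·17 + 1), so t ≡ 6·11 = 66 ≡ 15 (mod 17).
    Then x = 941 + 3080·15 = 47141, valid modulo lcm(3080, 17) = 52360: x ≡ 47141 (mod 52360).
Verify against each original: 47141 mod 5 = 1, 47141 mod 7 = 3, 47141 mod 11 = 6, 47141 mod 8 = 5, 47141 mod 17 = 0.

x ≡ 47141 (mod 52360).


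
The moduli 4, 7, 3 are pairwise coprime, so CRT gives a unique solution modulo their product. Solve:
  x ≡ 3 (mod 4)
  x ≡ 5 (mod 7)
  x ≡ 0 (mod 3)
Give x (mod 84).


Moduli 4, 7, 3 are pairwise coprime; by CRT there is a unique solution modulo M = 4 · 7 · 3 = 84.
Solve pairwise, accumulating the modulus:
  Start with x ≡ 3 (mod 4).
  Combine with x ≡ 5 (mod 7): since gcd(4, 7) = 1, we get a unique residue mod 28.
    Write x = 3 + 4·t and substitute into x ≡ 5 (mod 7): 4·t ≡ 5 − 3 = 2 (mod 7).
    The inverse of 4 mod 7 is 2 (since 4·2 = 8 = 1·7 + 1), so t ≡ 2·2 = 4 ≡ 4 (mod 7).
    Then x = 3 + 4·4 = 19, valid modulo lcm(4, 7) = 28: x ≡ 19 (mod 28).
  Combine with x ≡ 0 (mod 3): since gcd(28, 3) = 1, we get a unique residue mod 84.
    Write x = 19 + 28·t and substitute into x ≡ 0 (mod 3): 28·t ≡ 0 − 19 = -19 (mod 3).
    Reduce coefficients mod 3: 1·t ≡ 2 (mod 3).
    So t ≡ 2 (mod 3).
    Then x = 19 + 28·2 = 75, valid modulo lcm(28, 3) = 84: x ≡ 75 (mod 84).
Verify: 75 mod 4 = 3 ✓, 75 mod 7 = 5 ✓, 75 mod 3 = 0 ✓.

x ≡ 75 (mod 84).


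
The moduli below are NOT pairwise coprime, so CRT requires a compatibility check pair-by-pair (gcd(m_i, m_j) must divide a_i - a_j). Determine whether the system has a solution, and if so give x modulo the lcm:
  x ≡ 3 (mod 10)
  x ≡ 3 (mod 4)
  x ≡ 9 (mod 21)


Moduli 10, 4, 21 are not pairwise coprime, so CRT works modulo lcm(m_i) when all pairwise compatibility conditions hold.
Pairwise compatibility: gcd(m_i, m_j) must divide a_i - a_j for every pair.
Merge one congruence at a time:
  Start: x ≡ 3 (mod 10).
  Combine with x ≡ 3 (mod 4): gcd(10, 4) = 2; 3 - 3 = 0, which IS divisible by 2, so compatible.
    Write x = 3 + 10·t and substitute into x ≡ 3 (mod 4): 10·t ≡ 3 − 3 = 0 (mod 4).
    Divide the congruence (and modulus) by g = 2: 5·t ≡ 0 (mod 2).
    Reduce coefficients mod 2: 1·t ≡ 0 (mod 2).
    So t ≡ 0 (mod 2).
    Then x = 3 + 10·0 = 3, valid modulo lcm(10, 4) = 20: x ≡ 3 (mod 20).
  Combine with x ≡ 9 (mod 21): gcd(20, 21) = 1; 9 - 3 = 6, which IS divisible by 1, so compatible.
    Write x = 3 + 20·t and substitute into x ≡ 9 (mod 21): 20·t ≡ 9 − 3 = 6 (mod 21).
    The inverse of 20 mod 21 is 20 (since 20·20 = 400 = 19·21 + 1), so t ≡ 20·6 = 120 ≡ 15 (mod 21).
    Then x = 3 + 20·15 = 303, valid modulo lcm(20, 21) = 420: x ≡ 303 (mod 420).
Verify: 303 mod 10 = 3, 303 mod 4 = 3, 303 mod 21 = 9.

x ≡ 303 (mod 420).


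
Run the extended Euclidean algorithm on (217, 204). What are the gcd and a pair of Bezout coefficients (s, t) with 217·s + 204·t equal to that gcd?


Euclidean algorithm on (217, 204) — divide until remainder is 0:
  217 = 1 · 204 + 13
  204 = 15 · 13 + 9
  13 = 1 · 9 + 4
  9 = 2 · 4 + 1
  4 = 4 · 1 + 0
gcd(217, 204) = 1.
Track Bezout coefficients alongside the remainders: start with r₀ = 217 = a·1 + b·0 (s = 1, t = 0) and r₁ = 204 = a·0 + b·1 (s = 0, t = 1); each new remainder r_{k+1} = r_{k-1} − q_k·r_k inherits s_{k+1} = s_{k-1} − q_k·s_k, t_{k+1} = t_{k-1} − q_k·t_k, so r_k = a·s_k + b·t_k at every step:
  q = 1: r = 13, s = 1 − 1·0 = 1, t = 0 − 1·1 = -1  (check: 217·1 + 204·(-1) = 13)
  q = 15: r = 9, s = 0 − 15·1 = -15, t = 1 − 15·(-1) = 16  (check: 217·(-15) + 204·16 = 9)
  q = 1: r = 4, s = 1 − 1·(-15) = 16, t = -1 − 1·16 = -17  (check: 217·16 + 204·(-17) = 4)
  q = 2: r = 1, s = -15 − 2·16 = -47, t = 16 − 2·(-17) = 50  (check: 217·(-47) + 204·50 = 1)
The row with r = 1 (the gcd) gives the Bezout coefficients s = -47, t = 50.
Result: 217 · (-47) + 204 · (50) = 1.

gcd(217, 204) = 1; s = -47, t = 50 (check: 217·(-47) + 204·50 = 1).


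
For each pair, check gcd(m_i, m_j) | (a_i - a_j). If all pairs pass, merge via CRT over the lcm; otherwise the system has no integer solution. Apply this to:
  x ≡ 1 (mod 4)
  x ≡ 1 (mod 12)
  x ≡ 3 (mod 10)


Moduli 4, 12, 10 are not pairwise coprime, so CRT works modulo lcm(m_i) when all pairwise compatibility conditions hold.
Pairwise compatibility: gcd(m_i, m_j) must divide a_i - a_j for every pair.
Merge one congruence at a time:
  Start: x ≡ 1 (mod 4).
  Combine with x ≡ 1 (mod 12): gcd(4, 12) = 4; 1 - 1 = 0, which IS divisible by 4, so compatible.
    Write x = 1 + 4·t and substitute into x ≡ 1 (mod 12): 4·t ≡ 1 − 1 = 0 (mod 12).
    Divide the congruence (and modulus) by g = 4: 1·t ≡ 0 (mod 3).
    So t ≡ 0 (mod 3).
    Then x = 1 + 4·0 = 1, valid modulo lcm(4, 12) = 12: x ≡ 1 (mod 12).
  Combine with x ≡ 3 (mod 10): gcd(12, 10) = 2; 3 - 1 = 2, which IS divisible by 2, so compatible.
    Write x = 1 + 12·t and substitute into x ≡ 3 (mod 10): 12·t ≡ 3 − 1 = 2 (mod 10).
    Divide the congruence (and modulus) by g = 2: 6·t ≡ 1 (mod 5).
    Reduce coefficients mod 5: 1·t ≡ 1 (mod 5).
    So t ≡ 1 (mod 5).
    Then x = 1 + 12·1 = 13, valid modulo lcm(12, 10) = 60: x ≡ 13 (mod 60).
Verify: 13 mod 4 = 1, 13 mod 12 = 1, 13 mod 10 = 3.

x ≡ 13 (mod 60).


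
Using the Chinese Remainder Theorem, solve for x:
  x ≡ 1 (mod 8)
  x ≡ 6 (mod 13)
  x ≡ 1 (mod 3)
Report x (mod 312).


Moduli 8, 13, 3 are pairwise coprime; by CRT there is a unique solution modulo M = 8 · 13 · 3 = 312.
Solve pairwise, accumulating the modulus:
  Start with x ≡ 1 (mod 8).
  Combine with x ≡ 6 (mod 13): since gcd(8, 13) = 1, we get a unique residue mod 104.
    Write x = 1 + 8·t and substitute into x ≡ 6 (mod 13): 8·t ≡ 6 − 1 = 5 (mod 13).
    The inverse of 8 mod 13 is 5 (since 8·5 = 40 = 3·13 + 1), so t ≡ 5·5 = 25 ≡ 12 (mod 13).
    Then x = 1 + 8·12 = 97, valid modulo lcm(8, 13) = 104: x ≡ 97 (mod 104).
  Combine with x ≡ 1 (mod 3): since gcd(104, 3) = 1, we get a unique residue mod 312.
    Write x = 97 + 104·t and substitute into x ≡ 1 (mod 3): 104·t ≡ 1 − 97 = -96 (mod 3).
    Reduce coefficients mod 3: 2·t ≡ 0 (mod 3).
    The inverse of 2 mod 3 is 2 (since 2·2 = 4 = 1·3 + 1), so t ≡ 2·0 = 0 ≡ 0 (mod 3).
    Then x = 97 + 104·0 = 97, valid modulo lcm(104, 3) = 312: x ≡ 97 (mod 312).
Verify: 97 mod 8 = 1 ✓, 97 mod 13 = 6 ✓, 97 mod 3 = 1 ✓.

x ≡ 97 (mod 312).


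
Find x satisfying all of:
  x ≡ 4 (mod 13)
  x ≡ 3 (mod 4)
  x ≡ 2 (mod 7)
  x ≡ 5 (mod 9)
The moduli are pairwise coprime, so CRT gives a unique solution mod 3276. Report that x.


Product of moduli M = 13 · 4 · 7 · 9 = 3276.
Merge one congruence at a time:
  Start: x ≡ 4 (mod 13).
  Combine with x ≡ 3 (mod 4); new modulus lcm = 52.
    Write x = 4 + 13·t and substitute into x ≡ 3 (mod 4): 13·t ≡ 3 − 4 = -1 (mod 4).
    Reduce coefficients mod 4: 1·t ≡ 3 (mod 4).
    So t ≡ 3 (mod 4).
    Then x = 4 + 13·3 = 43, valid modulo lcm(13, 4) = 52: x ≡ 43 (mod 52).
  Combine with x ≡ 2 (mod 7); new modulus lcm = 364.
    Write x = 43 + 52·t and substitute into x ≡ 2 (mod 7): 52·t ≡ 2 − 43 = -41 (mod 7).
    Reduce coefficients mod 7: 3·t ≡ 1 (mod 7).
    The inverse of 3 mod 7 is 5 (since 3·5 = 15 = 2·7 + 1), so t ≡ 5·1 = 5 ≡ 5 (mod 7).
    Then x = 43 + 52·5 = 303, valid modulo lcm(52, 7) = 364: x ≡ 303 (mod 364).
  Combine with x ≡ 5 (mod 9); new modulus lcm = 3276.
    Write x = 303 + 364·t and substitute into x ≡ 5 (mod 9): 364·t ≡ 5 − 303 = -298 (mod 9).
    Reduce coefficients mod 9: 4·t ≡ 8 (mod 9).
    The inverse of 4 mod 9 is 7 (since 4·7 = 28 = 3·9 + 1), so t ≡ 7·8 = 56 ≡ 2 (mod 9).
    Then x = 303 + 364·2 = 1031, valid modulo lcm(364, 9) = 3276: x ≡ 1031 (mod 3276).
Verify against each original: 1031 mod 13 = 4, 1031 mod 4 = 3, 1031 mod 7 = 2, 1031 mod 9 = 5.

x ≡ 1031 (mod 3276).


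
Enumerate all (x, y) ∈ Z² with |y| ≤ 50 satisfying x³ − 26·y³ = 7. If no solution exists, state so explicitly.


The equation is x³ - 26y³ = 7. For fixed y, x³ = 26·y³ + 7, so a solution requires the RHS to be a perfect cube.
Strategy: iterate y from -50 to 50, compute RHS = 26·y³ + 7, and check whether it is a (positive or negative) perfect cube.
Check small values of y:
  y = 0: RHS = 7 is not a perfect cube.
  y = 1: RHS = 33 is not a perfect cube.
  y = -1: RHS = -19 is not a perfect cube.
  y = 2: RHS = 215 is not a perfect cube.
  y = -2: RHS = -201 is not a perfect cube.
  y = 3: RHS = 709 is not a perfect cube.
  y = -3: RHS = -695 is not a perfect cube.
Continuing the search up to |y| = 50 finds no solutions either.
No (x, y) in the scanned range satisfies the equation.

No integer solutions with |y| ≤ 50.


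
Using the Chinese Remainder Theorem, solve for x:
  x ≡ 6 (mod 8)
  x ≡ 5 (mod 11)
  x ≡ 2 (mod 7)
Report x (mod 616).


Moduli 8, 11, 7 are pairwise coprime; by CRT there is a unique solution modulo M = 8 · 11 · 7 = 616.
Solve pairwise, accumulating the modulus:
  Start with x ≡ 6 (mod 8).
  Combine with x ≡ 5 (mod 11): since gcd(8, 11) = 1, we get a unique residue mod 88.
    Write x = 6 + 8·t and substitute into x ≡ 5 (mod 11): 8·t ≡ 5 − 6 = -1 (mod 11).
    Reduce coefficients mod 11: 8·t ≡ 10 (mod 11).
    The inverse of 8 mod 11 is 7 (since 8·7 = 56 = 5·11 + 1), so t ≡ 7·10 = 70 ≡ 4 (mod 11).
    Then x = 6 + 8·4 = 38, valid modulo lcm(8, 11) = 88: x ≡ 38 (mod 88).
  Combine with x ≡ 2 (mod 7): since gcd(88, 7) = 1, we get a unique residue mod 616.
    Write x = 38 + 88·t and substitute into x ≡ 2 (mod 7): 88·t ≡ 2 − 38 = -36 (mod 7).
    Reduce coefficients mod 7: 4·t ≡ 6 (mod 7).
    The inverse of 4 mod 7 is 2 (since 4·2 = 8 = 1·7 + 1), so t ≡ 2·6 = 12 ≡ 5 (mod 7).
    Then x = 38 + 88·5 = 478, valid modulo lcm(88, 7) = 616: x ≡ 478 (mod 616).
Verify: 478 mod 8 = 6 ✓, 478 mod 11 = 5 ✓, 478 mod 7 = 2 ✓.

x ≡ 478 (mod 616).
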